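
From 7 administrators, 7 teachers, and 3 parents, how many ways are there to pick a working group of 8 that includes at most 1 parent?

Split by how many parents are chosen (0 through 1).
Sum: C(3,0)·C(14,8) + C(3,1)·C(14,7) = 3003 + 10296 = 13299.

13299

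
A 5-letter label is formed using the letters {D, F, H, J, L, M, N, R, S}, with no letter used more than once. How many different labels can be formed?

Choose and order 5 of the 9 symbols: the first letter has 9 options, the next 8, and so on down to 5.
9 × 8 × 7 × 6 × 5 = 15120.

15120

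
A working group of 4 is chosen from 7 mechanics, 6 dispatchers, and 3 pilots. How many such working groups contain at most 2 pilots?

1807

Split by how many pilots are chosen (0 through 2).
Sum: C(3,0)·C(13,4) + C(3,1)·C(13,3) + C(3,2)·C(13,2) = 715 + 858 + 234 = 1807.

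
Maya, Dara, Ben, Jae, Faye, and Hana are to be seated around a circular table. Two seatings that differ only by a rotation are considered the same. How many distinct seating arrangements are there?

Seat Maya anywhere (absorbing the rotational symmetry), then permute the other 5: (5)! = 120.

120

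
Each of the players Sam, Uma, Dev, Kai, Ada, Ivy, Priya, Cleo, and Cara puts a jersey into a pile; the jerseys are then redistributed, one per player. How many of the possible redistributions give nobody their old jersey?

133496

This is the derangement count D_9: permutations of 9 items with no fixed point.
By inclusion–exclusion this is Σ_{j=0}^{9} (−1)^j C(9,j)·(9−j)!.
Computing: 362880 − 362880 + 181440 − 60480 + 15120 − 3024 + 504 − 72 + 9 − 1 = 133496.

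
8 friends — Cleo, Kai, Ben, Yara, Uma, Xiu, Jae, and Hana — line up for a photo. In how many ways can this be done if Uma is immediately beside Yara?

Treat {Uma, Yara} as a single unit. There are 7 units to order, and the pair itself can be ordered 2 ways.
That gives 2 × 7! = 2 × 5040 = 10080.

10080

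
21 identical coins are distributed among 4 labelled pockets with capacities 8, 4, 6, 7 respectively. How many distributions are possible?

35

Ignoring the caps, the number of non-negative solutions to x_1+…+x_4 = 21 is C(24,3) = 2024.
Subtract solutions that violate a single cap (substitute x_i' = x_i − (cap_i+1)): x_1 ≥ 9 gives C(15,3) = 455; x_2 ≥ 5 gives C(19,3) = 969; x_3 ≥ 7 gives C(17,3) = 680; x_4 ≥ 8 gives C(16,3) = 560. Together 2664.
Add back pairs where two caps are both exceeded: 120 + 56 + 35 + 220 + 165 + 84 = 680.
Subtract triples: 1 + 0 + 0 + 4 = 5.
By inclusion–exclusion the count is 2024 − 2664 + 680 − 5 = 35.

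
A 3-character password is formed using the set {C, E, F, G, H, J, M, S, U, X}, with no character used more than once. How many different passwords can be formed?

720

This is a permutation of 3 out of 10: P(10,3) = 10!/7!.
10 × 9 × 8 = 720.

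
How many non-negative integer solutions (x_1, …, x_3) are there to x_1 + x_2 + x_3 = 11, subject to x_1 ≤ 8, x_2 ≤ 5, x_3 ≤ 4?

Ignoring the caps, the number of non-negative solutions to x_1+…+x_3 = 11 is C(13,2) = 78.
Subtract solutions that violate a single cap (substitute x_i' = x_i − (cap_i+1)): x_1 ≥ 9 gives C(4,2) = 6; x_2 ≥ 6 gives C(7,2) = 21; x_3 ≥ 5 gives C(8,2) = 28. Together 55.
Add back pairs where two caps are both exceeded: 0 + 0 + 1 = 1.
By inclusion–exclusion the count is 78 − 55 + 1 = 24.

24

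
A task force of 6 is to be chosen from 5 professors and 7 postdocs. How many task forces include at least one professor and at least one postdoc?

917

Unrestricted: C(12,6) = 924 ways to pick any 6 of the 12.
Selections missing a whole group: no professors → C(7,6) = 7; no postdocs → C(5,6) = 0.
Both groups omitted at once is impossible, so 924 − 7 = 917.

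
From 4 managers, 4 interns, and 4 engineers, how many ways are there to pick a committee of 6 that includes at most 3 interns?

896

Split by how many interns are chosen (0 through 3).
Sum: C(4,0)·C(8,6) + C(4,1)·C(8,5) + C(4,2)·C(8,4) + C(4,3)·C(8,3) = 28 + 224 + 420 + 224 = 896.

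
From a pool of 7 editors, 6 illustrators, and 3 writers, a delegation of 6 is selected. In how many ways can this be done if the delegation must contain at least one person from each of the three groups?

Total 6-person selections from all 16: C(16,6) = 8008.
Subtract selections that omit an entire group: no editors → C(9,6) = 84; no illustrators → C(10,6) = 210; no writers → C(13,6) = 1716.
Add back selections omitting two groups (i.e. drawn from a single group): C(7,6) + C(6,6) + C(3,6) = 8.
By inclusion–exclusion: 8008 − 2010 + 8 = 6006.

6006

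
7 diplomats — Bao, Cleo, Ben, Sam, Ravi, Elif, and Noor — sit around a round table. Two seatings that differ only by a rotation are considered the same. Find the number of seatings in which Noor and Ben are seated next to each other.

240

Glue Noor and Ben into a block (2 internal orders). Seating 6 units around a circle gives (5)! arrangements.
So 2 × (5)! = 2 × 120 = 240.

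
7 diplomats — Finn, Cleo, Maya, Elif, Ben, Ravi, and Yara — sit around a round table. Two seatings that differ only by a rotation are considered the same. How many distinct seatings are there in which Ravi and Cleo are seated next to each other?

240

Glue Ravi and Cleo into a block (2 internal orders). Seating 6 units around a circle gives (5)! arrangements.
So 2 × (5)! = 2 × 120 = 240.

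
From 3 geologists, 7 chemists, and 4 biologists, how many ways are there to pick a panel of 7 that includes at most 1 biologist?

960

Split by how many biologists are chosen (0 through 1).
Sum: C(4,0)·C(10,7) + C(4,1)·C(10,6) = 120 + 840 = 960.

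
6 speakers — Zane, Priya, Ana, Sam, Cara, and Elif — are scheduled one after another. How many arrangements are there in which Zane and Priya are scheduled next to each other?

240

Glue Zane and Priya into one block (2 internal orders), leaving 5 units to arrange in a row.
That gives 2 × 5! = 2 × 120 = 240.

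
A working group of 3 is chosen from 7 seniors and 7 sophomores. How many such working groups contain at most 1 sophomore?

Split by how many sophomores are chosen (0 through 1).
Sum: C(7,0)·C(7,3) + C(7,1)·C(7,2) = 35 + 147 = 182.

182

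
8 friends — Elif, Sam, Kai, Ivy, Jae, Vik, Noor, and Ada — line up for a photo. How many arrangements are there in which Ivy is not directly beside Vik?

Of the 8! = 40320 arrangements, those with Ivy and Vik adjacent number 2 × 7! = 10080 (treat the pair as a block with 2 internal orders).
So 40320 − 10080 = 30240 arrangements keep them apart.

30240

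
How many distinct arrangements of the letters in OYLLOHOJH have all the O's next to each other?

Treat the 3 copies of O as a single block. The multiset to arrange is then {OOO, H, H, J, L, L, Y}, 7 items in all.
That gives (7)!/(2!·2!) = 1260 arrangements.

1260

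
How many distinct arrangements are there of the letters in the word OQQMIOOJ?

3360

The 8 letters of OQQMIOOJ have repeats: O appearing 3 times and Q appearing twice.
Dividing 8! = 40320 by 3!·2! = 12 for the repeated letters gives 3360.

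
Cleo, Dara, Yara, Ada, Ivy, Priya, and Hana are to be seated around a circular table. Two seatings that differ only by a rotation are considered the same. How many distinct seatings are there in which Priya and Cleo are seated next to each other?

240

Glue Priya and Cleo into a block (2 internal orders). Seating 6 units around a circle gives (5)! arrangements.
So 2 × (5)! = 2 × 120 = 240.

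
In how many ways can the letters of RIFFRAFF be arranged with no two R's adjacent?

630

Total arrangements of RIFFRAFF: 8!/(4!·2!) = 840.
If the two R's are adjacent, glue them into one block, leaving 7 items to arrange: (7)!/(4!) = 210 ways.
Hence 840 − 210 = 630.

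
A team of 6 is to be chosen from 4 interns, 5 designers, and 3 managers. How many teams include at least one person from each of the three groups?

Total 6-person selections from all 12: C(12,6) = 924.
Selections missing a whole group: no interns → C(8,6) = 28; no designers → C(7,6) = 7; no managers → C(9,6) = 84.
Add back selections omitting two groups (i.e. drawn from a single group): C(4,6) + C(5,6) + C(3,6) = 0.
By inclusion–exclusion: 924 − 119 + 0 = 805.

805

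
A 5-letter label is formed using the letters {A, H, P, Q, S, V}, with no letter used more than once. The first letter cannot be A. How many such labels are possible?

600

The first letter has 6−1 = 5 choices (anything except A).
The remaining 4 letters are filled from the other 5 symbols without repetition: 5 × 4 × 3 × 2 = 120.
Total: 5 × 120 = 600.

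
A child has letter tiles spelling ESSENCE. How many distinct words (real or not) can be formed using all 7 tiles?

ESSENCE has 7 letters with E appearing 3 times and S appearing twice.
Dividing 7! = 5040 by 3!·2! = 12 for the repeated letters gives 420.

420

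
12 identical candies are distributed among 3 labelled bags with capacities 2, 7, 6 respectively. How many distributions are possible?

9

Without the upper bounds there are C(14,2) = 91 ways to split 12 among 3 bags.
Subtract solutions that violate a single cap (substitute x_i' = x_i − (cap_i+1)): x_1 ≥ 3 gives C(11,2) = 55; x_2 ≥ 8 gives C(6,2) = 15; x_3 ≥ 7 gives C(7,2) = 21. Together 91.
Add back pairs where two caps are both exceeded: 3 + 6 + 0 = 9.
By inclusion–exclusion the count is 91 − 91 + 9 = 9.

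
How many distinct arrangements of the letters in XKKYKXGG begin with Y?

Fix Y in the first position and arrange the remaining 7 letters.
Those 7 letters have G appearing twice, K appearing 3 times, and X appearing twice, giving (7)!/(3!·2!·2!) = 210.

210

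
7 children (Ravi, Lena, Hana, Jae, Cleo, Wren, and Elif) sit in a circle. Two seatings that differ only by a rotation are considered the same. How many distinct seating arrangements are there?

Fix one person's seat to break rotational symmetry; the remaining 6 people can be arranged in (6)! = 720 ways.

720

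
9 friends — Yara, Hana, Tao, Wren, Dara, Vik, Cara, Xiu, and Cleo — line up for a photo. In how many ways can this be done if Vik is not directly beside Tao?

282240

Of the 9! = 362880 arrangements, those with Vik and Tao adjacent number 2 × 8! = 80640 (treat the pair as a block with 2 internal orders).
Complementary counting: 362880 − 80640 = 282240.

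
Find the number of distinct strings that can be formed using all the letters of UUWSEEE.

420

UUWSEEE has 7 letters with E appearing 3 times and U appearing twice.
So there are 7! / (3!·2!) = 420 distinguishable arrangements.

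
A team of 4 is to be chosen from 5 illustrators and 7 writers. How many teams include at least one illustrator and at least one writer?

Unrestricted: C(12,4) = 495 ways to pick any 4 of the 12.
Subtract selections that omit an entire group: no illustrators → C(7,4) = 35; no writers → C(5,4) = 5.
Both groups omitted at once is impossible, so 495 − 40 = 455.

455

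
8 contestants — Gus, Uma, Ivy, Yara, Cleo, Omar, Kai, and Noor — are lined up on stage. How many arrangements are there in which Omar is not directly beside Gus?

There are 8! = 40320 arrangements in all. If Omar and Gus are adjacent, merging them into one block gives 2·(7)! = 10080 arrangements.
So 40320 − 10080 = 30240 arrangements keep them apart.

30240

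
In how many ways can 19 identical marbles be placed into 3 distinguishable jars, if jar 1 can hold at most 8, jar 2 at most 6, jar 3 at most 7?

6

Ignoring the caps, the number of non-negative solutions to x_1+…+x_3 = 19 is C(21,2) = 210.
Subtract solutions that violate a single cap (substitute x_i' = x_i − (cap_i+1)): x_1 ≥ 9 gives C(12,2) = 66; x_2 ≥ 7 gives C(14,2) = 91; x_3 ≥ 8 gives C(13,2) = 78. Together 235.
Add back pairs where two caps are both exceeded: 10 + 6 + 15 = 31.
By inclusion–exclusion the count is 210 − 235 + 31 = 6.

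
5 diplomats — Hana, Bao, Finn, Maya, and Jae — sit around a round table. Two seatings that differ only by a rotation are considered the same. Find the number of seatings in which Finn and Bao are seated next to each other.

12

Glue Finn and Bao into a block (2 internal orders). Seating 4 units around a circle gives (3)! arrangements.
So 2 × (3)! = 2 × 6 = 12.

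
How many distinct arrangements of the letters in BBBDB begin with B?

Fix B in the first position and arrange the remaining 4 letters.
Those 4 letters have B appearing 3 times, giving (4)!/(3!) = 4.

4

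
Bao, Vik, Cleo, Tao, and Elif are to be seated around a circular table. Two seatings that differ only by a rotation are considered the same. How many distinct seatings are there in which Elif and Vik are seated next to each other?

12

Glue Elif and Vik into a block (2 internal orders). Seating 4 units around a circle gives (3)! arrangements.
So 2 × (3)! = 2 × 6 = 12.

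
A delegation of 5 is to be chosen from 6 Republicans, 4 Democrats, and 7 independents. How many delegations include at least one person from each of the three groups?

4214

Total 5-person selections from all 17: C(17,5) = 6188.
Subtract selections that omit an entire group: no Republicans → C(11,5) = 462; no Democrats → C(13,5) = 1287; no independents → C(10,5) = 252.
Add back selections omitting two groups (i.e. drawn from a single group): C(6,5) + C(4,5) + C(7,5) = 27.
By inclusion–exclusion: 6188 − 2001 + 27 = 4214.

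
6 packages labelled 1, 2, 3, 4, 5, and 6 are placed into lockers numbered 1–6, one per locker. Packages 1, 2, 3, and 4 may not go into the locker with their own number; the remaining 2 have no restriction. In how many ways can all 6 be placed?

362

Let Aᵢ (for 1 ≤ i ≤ 4) be the placements that put package i in its forbidden locker. Any j of these fix j positions, leaving (6−j)! ways to fill the rest, and there are C(4,j) ways to pick which j.
By inclusion–exclusion, the number of valid placements is Σ_{j=0}^{4} (−1)^j C(4,j)·(6−j)!.
Computing: 720 − 480 + 144 − 24 + 2 = 362.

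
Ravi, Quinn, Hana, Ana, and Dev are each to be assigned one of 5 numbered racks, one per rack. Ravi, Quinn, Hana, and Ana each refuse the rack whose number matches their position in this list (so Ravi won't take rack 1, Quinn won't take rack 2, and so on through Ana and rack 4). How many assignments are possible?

Let Aᵢ (for 1 ≤ i ≤ 4) be the placements that put person i in their forbidden rack. Any j of these fix j positions, leaving (5−j)! ways to fill the rest, and there are C(4,j) ways to pick which j.
By inclusion–exclusion, the number of valid placements is Σ_{j=0}^{4} (−1)^j C(4,j)·(5−j)!.
Computing: 120 − 96 + 36 − 8 + 1 = 53.

53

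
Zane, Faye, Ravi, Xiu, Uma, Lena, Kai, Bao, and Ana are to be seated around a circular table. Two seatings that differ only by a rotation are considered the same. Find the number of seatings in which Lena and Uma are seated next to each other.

10080

Treat {Lena, Uma} as one unit (2 internal orders) and seat the resulting 8 units around the table: (7)! circular arrangements.
So 2 × (7)! = 2 × 5040 = 10080.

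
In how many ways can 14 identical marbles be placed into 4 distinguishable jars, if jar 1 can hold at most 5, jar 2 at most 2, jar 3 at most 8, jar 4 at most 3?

Without the upper bounds there are C(17,3) = 680 ways to split 14 among 4 jars.
Subtract solutions that violate a single cap (substitute x_i' = x_i − (cap_i+1)): x_1 ≥ 6 gives C(11,3) = 165; x_2 ≥ 3 gives C(14,3) = 364; x_3 ≥ 9 gives C(8,3) = 56; x_4 ≥ 4 gives C(13,3) = 286. Together 871.
Add back pairs where two caps are both exceeded: 56 + 0 + 35 + 10 + 120 + 4 = 225.
Subtract triples: 0 + 4 + 0 + 0 = 4.
By inclusion–exclusion the count is 680 − 871 + 225 − 4 = 30.

30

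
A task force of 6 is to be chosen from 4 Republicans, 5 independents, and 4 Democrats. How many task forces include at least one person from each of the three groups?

Total 6-person selections from all 13: C(13,6) = 1716.
Subtract selections that omit an entire group: no Republicans → C(9,6) = 84; no independents → C(8,6) = 28; no Democrats → C(9,6) = 84.
Add back selections omitting two groups (i.e. drawn from a single group): C(4,6) + C(5,6) + C(4,6) = 0.
By inclusion–exclusion: 1716 − 196 + 0 = 1520.

1520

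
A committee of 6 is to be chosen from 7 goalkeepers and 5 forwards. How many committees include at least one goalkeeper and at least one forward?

917

With no constraint there are C(12,6) = 924 possible selections.
Selections missing a whole group: no goalkeepers → C(5,6) = 0; no forwards → C(7,6) = 7.
Both groups omitted at once is impossible, so 924 − 7 = 917.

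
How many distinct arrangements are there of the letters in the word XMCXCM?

XMCXCM has 6 letters with C appearing twice, M appearing twice, and X appearing twice.
So there are 6! / (2!·2!·2!) = 90 distinguishable arrangements.

90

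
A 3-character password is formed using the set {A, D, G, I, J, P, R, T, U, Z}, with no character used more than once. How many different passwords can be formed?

720

This is a permutation of 3 out of 10: P(10,3) = 10!/7!.
10 × 9 × 8 = 720.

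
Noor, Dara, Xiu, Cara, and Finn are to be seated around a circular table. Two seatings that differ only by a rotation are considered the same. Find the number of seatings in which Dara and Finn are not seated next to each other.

All circular seatings of 5 people number (4)! = 24.
Seatings with Dara beside Finn: treat them as a block with 2 internal orders, giving 2 × (3)! = 12.
Subtracting, 24 − 12 = 12.

12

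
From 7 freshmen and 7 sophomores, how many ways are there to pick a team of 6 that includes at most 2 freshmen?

889

Split by how many freshmen are chosen (0 through 2).
Sum: C(7,0)·C(7,6) + C(7,1)·C(7,5) + C(7,2)·C(7,4) = 7 + 147 + 735 = 889.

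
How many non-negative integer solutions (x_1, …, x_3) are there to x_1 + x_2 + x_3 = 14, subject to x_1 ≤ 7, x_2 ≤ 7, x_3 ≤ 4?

Ignoring the caps, the number of non-negative solutions to x_1+…+x_3 = 14 is C(16,2) = 120.
Subtract solutions that violate a single cap (substitute x_i' = x_i − (cap_i+1)): x_1 ≥ 8 gives C(8,2) = 28; x_2 ≥ 8 gives C(8,2) = 28; x_3 ≥ 5 gives C(11,2) = 55. Together 111.
Add back pairs where two caps are both exceeded: 0 + 3 + 3 = 6.
By inclusion–exclusion the count is 120 − 111 + 6 = 15.

15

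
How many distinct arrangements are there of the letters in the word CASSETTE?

The 8 letters of CASSETTE have repeats: E appearing twice, S appearing twice, and T appearing twice.
The number of distinct arrangements is 8!/(2!·2!·2!) = 40320/8 = 5040.

5040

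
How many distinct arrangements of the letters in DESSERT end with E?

360

Fix E in the last position and arrange the remaining 6 letters.
Those 6 letters have S appearing twice, giving (6)!/(2!) = 360.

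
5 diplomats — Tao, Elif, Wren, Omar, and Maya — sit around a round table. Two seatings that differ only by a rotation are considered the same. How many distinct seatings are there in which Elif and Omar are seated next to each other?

Treat {Elif, Omar} as one unit (2 internal orders) and seat the resulting 4 units around the table: (3)! circular arrangements.
So 2 × (3)! = 2 × 6 = 12.

12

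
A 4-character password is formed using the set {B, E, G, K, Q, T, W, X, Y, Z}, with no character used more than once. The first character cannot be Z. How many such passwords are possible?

The first character has 10−1 = 9 choices (anything except Z).
The remaining 3 characters are filled from the other 9 symbols without repetition: 9 × 8 × 7 = 504.
Total: 9 × 504 = 4536.

4536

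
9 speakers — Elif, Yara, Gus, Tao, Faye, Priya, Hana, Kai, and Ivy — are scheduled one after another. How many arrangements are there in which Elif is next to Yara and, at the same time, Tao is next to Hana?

20160

Treat {Elif,Yara} as one block (2 orders) and {Tao,Hana} as another (2 orders).
That leaves 7 units to arrange: 2 × 2 × 7! = 4 × 5040 = 20160.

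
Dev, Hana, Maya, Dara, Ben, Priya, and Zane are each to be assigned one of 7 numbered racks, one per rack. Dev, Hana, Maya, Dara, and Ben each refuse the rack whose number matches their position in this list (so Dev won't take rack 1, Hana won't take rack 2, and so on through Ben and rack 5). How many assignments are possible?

2428

Let Aᵢ (for 1 ≤ i ≤ 5) be the placements that put person i in their forbidden rack. Any j of these fix j positions, leaving (7−j)! ways to fill the rest, and there are C(5,j) ways to pick which j.
By inclusion–exclusion, the number of valid placements is Σ_{j=0}^{5} (−1)^j C(5,j)·(7−j)!.
Computing: 5040 − 3600 + 1200 − 240 + 30 − 2 = 2428.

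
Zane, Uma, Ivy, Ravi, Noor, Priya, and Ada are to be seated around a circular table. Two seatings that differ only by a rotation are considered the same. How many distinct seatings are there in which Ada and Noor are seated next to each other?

Glue Ada and Noor into a block (2 internal orders). Seating 6 units around a circle gives (5)! arrangements.
So 2 × (5)! = 2 × 120 = 240.

240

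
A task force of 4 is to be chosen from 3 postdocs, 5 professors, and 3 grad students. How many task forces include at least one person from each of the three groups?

Total 4-person selections from all 11: C(11,4) = 330.
Selections missing a whole group: no postdocs → C(8,4) = 70; no professors → C(6,4) = 15; no grad students → C(8,4) = 70.
Add back selections omitting two groups (i.e. drawn from a single group): C(3,4) + C(5,4) + C(3,4) = 5.
By inclusion–exclusion: 330 − 155 + 5 = 180.

180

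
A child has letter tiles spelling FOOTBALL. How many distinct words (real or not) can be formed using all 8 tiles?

FOOTBALL has 8 letters with L appearing twice and O appearing twice.
So there are 8! / (2!·2!) = 10080 distinguishable arrangements.

10080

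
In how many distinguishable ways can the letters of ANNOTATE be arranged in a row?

Letter multiplicities in ANNOTATE: A×2, E×1, N×2, O×1, T×2.
The number of distinct arrangements is 8!/(2!·2!·2!) = 40320/8 = 5040.

5040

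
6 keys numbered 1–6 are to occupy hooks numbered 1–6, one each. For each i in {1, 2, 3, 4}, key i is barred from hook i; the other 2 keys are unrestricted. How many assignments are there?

Let Aᵢ (for 1 ≤ i ≤ 4) be the placements that put key i in its forbidden hook. Any j of these fix j positions, leaving (6−j)! ways to fill the rest, and there are C(4,j) ways to pick which j.
By inclusion–exclusion, the number of valid placements is Σ_{j=0}^{4} (−1)^j C(4,j)·(6−j)!.
Computing: 720 − 480 + 144 − 24 + 2 = 362.

362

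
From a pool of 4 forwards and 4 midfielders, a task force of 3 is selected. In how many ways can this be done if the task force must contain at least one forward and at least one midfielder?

48

Total 3-person selections from all 8: C(8,3) = 56.
Subtract selections that omit an entire group: no forwards → C(4,3) = 4; no midfielders → C(4,3) = 4.
Both groups omitted at once is impossible, so 56 − 8 = 48.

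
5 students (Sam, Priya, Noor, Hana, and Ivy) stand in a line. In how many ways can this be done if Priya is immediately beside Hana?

48

Treat {Priya, Hana} as a single unit. There are 4 units to order, and the pair itself can be ordered 2 ways.
That gives 2 × 4! = 2 × 24 = 48.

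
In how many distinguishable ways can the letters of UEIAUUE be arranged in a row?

Letter multiplicities in UEIAUUE: A×1, E×2, I×1, U×3.
The number of distinct arrangements is 7!/(3!·2!) = 5040/12 = 420.

420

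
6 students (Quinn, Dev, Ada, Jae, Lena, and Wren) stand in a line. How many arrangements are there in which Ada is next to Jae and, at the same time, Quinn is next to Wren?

96

Treat {Ada,Jae} as one block (2 orders) and {Quinn,Wren} as another (2 orders).
That leaves 4 units to arrange: 2 × 2 × 4! = 4 × 24 = 96.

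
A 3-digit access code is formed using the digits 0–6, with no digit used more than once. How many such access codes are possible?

210

Choose and order 3 of the 7 symbols: the first digit has 7 options, the next 6, then 5.
That product is 7 × 6 × 5 = 210.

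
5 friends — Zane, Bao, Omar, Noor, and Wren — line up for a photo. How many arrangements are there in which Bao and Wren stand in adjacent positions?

Place the 3 others and the Bao-Wren pair as 4 objects in a line; the pair has 2 internal arrangements.
So the count is 2·(4)! = 48.

48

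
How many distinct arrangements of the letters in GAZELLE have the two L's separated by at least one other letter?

There are 7!/(2!·2!) = 1260 arrangements of GAZELLE in total.
If the two L's are adjacent, glue them into one block, leaving 6 items to arrange: (6)!/(2!) = 360 ways.
Hence 1260 − 360 = 900.

900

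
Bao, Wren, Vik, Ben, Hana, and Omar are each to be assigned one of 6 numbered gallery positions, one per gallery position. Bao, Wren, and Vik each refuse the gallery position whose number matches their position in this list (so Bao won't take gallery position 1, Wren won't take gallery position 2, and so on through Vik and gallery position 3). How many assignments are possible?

Let Aᵢ (for i ∈ {1, 2, 3}) be the placements that put person i in their forbidden gallery position. Any j of these fix j positions, leaving (6−j)! ways to fill the rest, and there are C(3,j) ways to pick which j.
By inclusion–exclusion, the number of valid placements is Σ_{j=0}^{3} (−1)^j C(3,j)·(6−j)!.
Computing: 720 − 360 + 72 − 6 = 426.

426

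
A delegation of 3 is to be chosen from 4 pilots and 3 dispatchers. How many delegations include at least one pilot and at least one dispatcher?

30

Total 3-person selections from all 7: C(7,3) = 35.
Selections missing a whole group: no pilots → C(3,3) = 1; no dispatchers → C(4,3) = 4.
Both groups omitted at once is impossible, so 35 − 5 = 30.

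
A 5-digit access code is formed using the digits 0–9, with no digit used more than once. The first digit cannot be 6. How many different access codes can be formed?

27216

The first digit has 10−1 = 9 choices (anything except 6).
The remaining 4 digits are filled from the other 9 symbols without repetition: 9 × 8 × 7 × 6 = 3024.
Total: 9 × 3024 = 27216.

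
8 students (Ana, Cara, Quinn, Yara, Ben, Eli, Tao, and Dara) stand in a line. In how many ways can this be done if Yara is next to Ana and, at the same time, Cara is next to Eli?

Treat {Yara,Ana} as one block (2 orders) and {Cara,Eli} as another (2 orders).
That leaves 6 units to arrange: 2 × 2 × 6! = 4 × 720 = 2880.

2880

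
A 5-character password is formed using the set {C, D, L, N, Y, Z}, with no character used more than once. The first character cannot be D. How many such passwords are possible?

The first character has 6−1 = 5 choices (anything except D).
The remaining 4 characters are filled from the other 5 symbols without repetition: 5 × 4 × 3 × 2 = 120.
Total: 5 × 120 = 600.

600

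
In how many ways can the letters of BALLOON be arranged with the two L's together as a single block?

Treat the 2 copies of L as a single block. The multiset to arrange is then {LL, A, B, N, O, O}, 6 items in all.
That gives (6)!/(2!) = 360 arrangements.

360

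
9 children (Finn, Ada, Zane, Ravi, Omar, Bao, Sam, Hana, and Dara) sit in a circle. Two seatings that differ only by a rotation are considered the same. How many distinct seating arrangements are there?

40320

Seat Finn anywhere (absorbing the rotational symmetry), then permute the other 8: (8)! = 40320.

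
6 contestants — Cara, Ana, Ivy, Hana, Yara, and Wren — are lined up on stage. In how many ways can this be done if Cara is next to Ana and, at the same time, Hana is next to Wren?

96

Treat {Cara,Ana} as one block (2 orders) and {Hana,Wren} as another (2 orders).
That leaves 4 units to arrange: 2 × 2 × 4! = 4 × 24 = 96.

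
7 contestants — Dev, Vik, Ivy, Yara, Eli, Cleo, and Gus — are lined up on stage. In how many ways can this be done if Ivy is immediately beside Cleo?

Treat {Ivy, Cleo} as a single unit. There are 6 units to order, and the pair itself can be ordered 2 ways.
So the count is 2·(6)! = 1440.

1440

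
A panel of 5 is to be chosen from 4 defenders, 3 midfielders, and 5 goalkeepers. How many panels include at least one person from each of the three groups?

590

Unrestricted: C(12,5) = 792 ways to pick any 5 of the 12.
Subtract selections that omit an entire group: no defenders → C(8,5) = 56; no midfielders → C(9,5) = 126; no goalkeepers → C(7,5) = 21.
Add back selections omitting two groups (i.e. drawn from a single group): C(4,5) + C(3,5) + C(5,5) = 1.
By inclusion–exclusion: 792 − 203 + 1 = 590.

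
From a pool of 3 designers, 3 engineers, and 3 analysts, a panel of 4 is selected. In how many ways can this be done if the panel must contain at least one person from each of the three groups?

Unrestricted: C(9,4) = 126 ways to pick any 4 of the 9.
Subtract selections that omit an entire group: no designers → C(6,4) = 15; no engineers → C(6,4) = 15; no analysts → C(6,4) = 15.
Add back selections omitting two groups (i.e. drawn from a single group): C(3,4) + C(3,4) + C(3,4) = 0.
By inclusion–exclusion: 126 − 45 + 0 = 81.

81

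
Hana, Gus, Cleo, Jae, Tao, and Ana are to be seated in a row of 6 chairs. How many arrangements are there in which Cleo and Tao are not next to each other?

480

There are 6! = 720 arrangements in all. If Cleo and Tao are adjacent, merging them into one block gives 2·(5)! = 240 arrangements.
Complementary counting: 720 − 240 = 480.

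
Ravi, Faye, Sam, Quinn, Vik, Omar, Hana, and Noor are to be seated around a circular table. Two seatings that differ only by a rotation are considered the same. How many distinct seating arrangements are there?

Around a circle, 8 distinct people have 8!/8 = (7)! = 5040 rotationally distinct seatings.

5040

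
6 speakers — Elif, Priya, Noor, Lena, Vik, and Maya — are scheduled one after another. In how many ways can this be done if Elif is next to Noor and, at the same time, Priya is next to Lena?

96

Treat {Elif,Noor} as one block (2 orders) and {Priya,Lena} as another (2 orders).
That leaves 4 units to arrange: 2 × 2 × 4! = 4 × 24 = 96.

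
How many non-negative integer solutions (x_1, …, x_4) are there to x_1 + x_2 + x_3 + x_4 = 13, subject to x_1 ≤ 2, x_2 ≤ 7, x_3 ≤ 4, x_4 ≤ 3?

Without the upper bounds there are C(16,3) = 560 ways to split 13 among 4 variables.
Subtract solutions that violate a single cap (substitute x_i' = x_i − (cap_i+1)): x_1 ≥ 3 gives C(13,3) = 286; x_2 ≥ 8 gives C(8,3) = 56; x_3 ≥ 5 gives C(11,3) = 165; x_4 ≥ 4 gives C(12,3) = 220. Together 727.
Add back pairs where two caps are both exceeded: 10 + 56 + 84 + 1 + 4 + 35 = 190.
Subtract triples: 0 + 0 + 4 + 0 = 4.
By inclusion–exclusion the count is 560 − 727 + 190 − 4 = 19.

19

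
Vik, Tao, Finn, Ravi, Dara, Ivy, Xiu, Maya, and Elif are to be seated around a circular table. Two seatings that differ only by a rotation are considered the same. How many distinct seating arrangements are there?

40320

Seat Vik anywhere (absorbing the rotational symmetry), then permute the other 8: (8)! = 40320.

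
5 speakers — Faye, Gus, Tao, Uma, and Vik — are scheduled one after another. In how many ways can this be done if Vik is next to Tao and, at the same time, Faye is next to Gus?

24

Treat {Vik,Tao} as one block (2 orders) and {Faye,Gus} as another (2 orders).
That leaves 3 units to arrange: 2 × 2 × 3! = 4 × 6 = 24.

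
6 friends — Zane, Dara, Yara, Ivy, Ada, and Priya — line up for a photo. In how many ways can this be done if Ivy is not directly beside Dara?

Of the 6! = 720 arrangements, those with Ivy and Dara adjacent number 2 × 5! = 240 (treat the pair as a block with 2 internal orders).
Complementary counting: 720 − 240 = 480.

480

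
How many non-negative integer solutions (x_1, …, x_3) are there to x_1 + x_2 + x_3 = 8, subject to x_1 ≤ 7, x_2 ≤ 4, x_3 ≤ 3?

Without the upper bounds there are C(10,2) = 45 ways to split 8 among 3 variables.
Subtract solutions that violate a single cap (substitute x_i' = x_i − (cap_i+1)): x_1 ≥ 8 gives C(2,2) = 1; x_2 ≥ 5 gives C(5,2) = 10; x_3 ≥ 4 gives C(6,2) = 15. Together 26.
No two caps can be exceeded simultaneously, so the pair terms are all 0.
By inclusion–exclusion the count is 45 − 26 + 0 = 19.

19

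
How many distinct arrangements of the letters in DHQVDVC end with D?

Fix D in the last position and arrange the remaining 6 letters.
Those 6 letters have V appearing twice, giving (6)!/(2!) = 360.

360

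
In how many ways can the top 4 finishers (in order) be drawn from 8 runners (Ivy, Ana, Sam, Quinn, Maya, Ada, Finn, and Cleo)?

This is an ordered selection of 4 from 8: P(8,4).
That gives 8 × 7 × 6 × 5 = 1680.

1680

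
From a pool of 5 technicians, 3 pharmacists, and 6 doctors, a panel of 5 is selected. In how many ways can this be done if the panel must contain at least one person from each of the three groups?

1365

With no constraint there are C(14,5) = 2002 possible selections.
Subtract selections that omit an entire group: no technicians → C(9,5) = 126; no pharmacists → C(11,5) = 462; no doctors → C(8,5) = 56.
Add back selections omitting two groups (i.e. drawn from a single group): C(5,5) + C(3,5) + C(6,5) = 7.
By inclusion–exclusion: 2002 − 644 + 7 = 1365.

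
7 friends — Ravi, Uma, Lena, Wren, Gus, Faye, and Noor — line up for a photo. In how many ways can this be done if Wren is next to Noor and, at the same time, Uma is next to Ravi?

Treat {Wren,Noor} as one block (2 orders) and {Uma,Ravi} as another (2 orders).
That leaves 5 units to arrange: 2 × 2 × 5! = 4 × 120 = 480.

480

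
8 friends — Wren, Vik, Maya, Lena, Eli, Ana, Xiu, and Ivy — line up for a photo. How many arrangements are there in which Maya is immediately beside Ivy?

10080

Place the 6 others and the Maya-Ivy pair as 7 objects in a line; the pair has 2 internal arrangements.
So the count is 2·(7)! = 10080.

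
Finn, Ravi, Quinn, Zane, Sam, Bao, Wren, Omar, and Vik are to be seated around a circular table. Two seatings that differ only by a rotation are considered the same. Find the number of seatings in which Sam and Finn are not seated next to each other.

Without the restriction there are (8)! = 40320 seatings.
Seatings with Sam beside Finn: treat them as a block with 2 internal orders, giving 2 × (7)! = 10080.
Subtracting, 40320 − 10080 = 30240.

30240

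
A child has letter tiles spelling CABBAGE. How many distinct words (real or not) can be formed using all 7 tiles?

CABBAGE has 7 letters with A appearing twice and B appearing twice.
So there are 7! / (2!·2!) = 1260 distinguishable arrangements.

1260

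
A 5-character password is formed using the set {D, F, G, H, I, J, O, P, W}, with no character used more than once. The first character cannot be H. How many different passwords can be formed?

The first character has 9−1 = 8 choices (anything except H).
The remaining 4 characters are filled from the other 8 symbols without repetition: 8 × 7 × 6 × 5 = 1680.
Total: 8 × 1680 = 13440.

13440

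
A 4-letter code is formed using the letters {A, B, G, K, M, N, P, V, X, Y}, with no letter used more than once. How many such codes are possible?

5040

With no repetition, fill the 4 letters in order: 10 choices, then 9, down to 7.
That product is 10 × 9 × 8 × 7 = 5040.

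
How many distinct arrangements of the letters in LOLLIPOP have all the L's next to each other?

Treat the 3 copies of L as a single block. The multiset to arrange is then {LLL, I, O, O, P, P}, 6 items in all.
That gives (6)!/(2!·2!) = 180 arrangements.

180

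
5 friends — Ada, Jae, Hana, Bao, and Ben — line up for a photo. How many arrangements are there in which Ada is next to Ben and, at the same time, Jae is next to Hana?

24

Treat {Ada,Ben} as one block (2 orders) and {Jae,Hana} as another (2 orders).
That leaves 3 units to arrange: 2 × 2 × 3! = 4 × 6 = 24.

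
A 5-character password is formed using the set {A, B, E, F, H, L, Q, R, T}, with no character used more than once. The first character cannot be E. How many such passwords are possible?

13440

The first character has 9−1 = 8 choices (anything except E).
The remaining 4 characters are filled from the other 8 symbols without repetition: 8 × 7 × 6 × 5 = 1680.
Total: 8 × 1680 = 13440.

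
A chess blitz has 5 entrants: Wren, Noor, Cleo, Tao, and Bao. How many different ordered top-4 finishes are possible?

This is an ordered selection of 4 from 5: P(5,4).
That gives 5 × 4 × 3 × 2 = 120.

120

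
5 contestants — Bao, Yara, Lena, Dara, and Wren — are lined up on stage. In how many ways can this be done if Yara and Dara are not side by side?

Of the 5! = 120 arrangements, those with Yara and Dara adjacent number 2 × 4! = 48 (treat the pair as a block with 2 internal orders).
Complementary counting: 120 − 48 = 72.

72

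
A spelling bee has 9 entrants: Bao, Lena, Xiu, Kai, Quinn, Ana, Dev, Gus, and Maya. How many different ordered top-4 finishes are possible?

3024

This is an ordered selection of 4 from 9: P(9,4).
That gives 9 × 8 × 7 × 6 = 3024.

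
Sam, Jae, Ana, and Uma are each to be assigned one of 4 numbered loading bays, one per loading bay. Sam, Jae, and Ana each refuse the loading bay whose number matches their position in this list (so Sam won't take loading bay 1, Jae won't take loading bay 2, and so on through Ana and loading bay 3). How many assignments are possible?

Let Aᵢ (for i ∈ {1, 2, 3}) be the placements that put person i in their forbidden loading bay. Any j of these fix j positions, leaving (4−j)! ways to fill the rest, and there are C(3,j) ways to pick which j.
By inclusion–exclusion, the number of valid placements is Σ_{j=0}^{3} (−1)^j C(3,j)·(4−j)!.
Computing: 24 − 18 + 6 − 1 = 11.

11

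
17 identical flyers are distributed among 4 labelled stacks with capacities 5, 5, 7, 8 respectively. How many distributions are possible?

By stars and bars, unrestricted non-negative solutions to x_1+…+x_4 = 17 number C(17+3,3) = 1140.
Subtract solutions that violate a single cap (substitute x_i' = x_i − (cap_i+1)): x_1 ≥ 6 gives C(14,3) = 364; x_2 ≥ 6 gives C(14,3) = 364; x_3 ≥ 8 gives C(12,3) = 220; x_4 ≥ 9 gives C(11,3) = 165. Together 1113.
Add back pairs where two caps are both exceeded: 56 + 20 + 10 + 20 + 10 + 1 = 117.
By inclusion–exclusion the count is 1140 − 1113 + 117 = 144.

144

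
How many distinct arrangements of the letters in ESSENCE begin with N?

60

Fix N in the first position and arrange the remaining 6 letters.
Those 6 letters have E appearing 3 times and S appearing twice, giving (6)!/(3!·2!) = 60.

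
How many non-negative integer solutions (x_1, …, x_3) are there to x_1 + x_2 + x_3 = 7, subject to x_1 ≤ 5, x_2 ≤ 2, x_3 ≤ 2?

6

Without the upper bounds there are C(9,2) = 36 ways to split 7 among 3 variables.
Subtract solutions that violate a single cap (substitute x_i' = x_i − (cap_i+1)): x_1 ≥ 6 gives C(3,2) = 3; x_2 ≥ 3 gives C(6,2) = 15; x_3 ≥ 3 gives C(6,2) = 15. Together 33.
Add back pairs where two caps are both exceeded: 0 + 0 + 3 = 3.
By inclusion–exclusion the count is 36 − 33 + 3 = 6.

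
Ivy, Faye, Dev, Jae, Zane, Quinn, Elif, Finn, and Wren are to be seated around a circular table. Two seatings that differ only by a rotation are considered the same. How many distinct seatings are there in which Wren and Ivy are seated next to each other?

Treat {Wren, Ivy} as one unit (2 internal orders) and seat the resulting 8 units around the table: (7)! circular arrangements.
So 2 × (7)! = 2 × 5040 = 10080.

10080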